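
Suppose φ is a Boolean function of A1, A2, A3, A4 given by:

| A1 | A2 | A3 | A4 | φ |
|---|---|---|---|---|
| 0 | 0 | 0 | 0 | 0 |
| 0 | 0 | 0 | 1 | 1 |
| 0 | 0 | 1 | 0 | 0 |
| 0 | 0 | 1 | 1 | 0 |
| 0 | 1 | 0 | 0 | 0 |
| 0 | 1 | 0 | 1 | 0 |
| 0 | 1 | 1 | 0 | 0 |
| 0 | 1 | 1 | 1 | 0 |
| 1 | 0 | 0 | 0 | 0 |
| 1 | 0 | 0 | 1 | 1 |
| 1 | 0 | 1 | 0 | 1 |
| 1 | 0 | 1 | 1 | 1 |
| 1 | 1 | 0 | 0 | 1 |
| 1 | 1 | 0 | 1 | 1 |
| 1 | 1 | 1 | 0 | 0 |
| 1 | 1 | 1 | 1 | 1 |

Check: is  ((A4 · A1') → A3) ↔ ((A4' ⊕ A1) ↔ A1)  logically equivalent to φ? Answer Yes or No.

Check the formula against φ row by row:
  A1=0, A2=0, A3=0, A4=0: formula gives 0, φ = 0 ✓
  A1=0, A2=0, A3=0, A4=1: formula gives 0, but φ = 1 ✗
Since they disagree at (0,0,0,1), the expression is not a correct formula for φ.

No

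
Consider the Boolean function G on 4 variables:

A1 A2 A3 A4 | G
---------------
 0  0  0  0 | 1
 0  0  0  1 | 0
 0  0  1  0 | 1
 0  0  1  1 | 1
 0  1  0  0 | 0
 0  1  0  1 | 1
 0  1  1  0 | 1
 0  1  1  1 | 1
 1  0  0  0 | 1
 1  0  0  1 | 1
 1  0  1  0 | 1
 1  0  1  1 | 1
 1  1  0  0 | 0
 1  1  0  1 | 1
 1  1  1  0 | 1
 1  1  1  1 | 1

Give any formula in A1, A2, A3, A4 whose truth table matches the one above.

G(A1, A2, A3, A4) = NOT (((((NOT A1 AND NOT A2) AND NOT A3) AND A4) OR (((NOT A1 AND A2) AND NOT A3) AND NOT A4)) OR (((A1 AND A2) AND NOT A3) AND NOT A4))

G is 0 on only 3 rows — (0,0,0,1), (0,1,0,0), (1,1,0,0). Writing each as a minterm (¬A1·¬A2·¬A3·A4, ¬A1·A2·¬A3·¬A4, A1·A2·¬A3·¬A4) and OR-ing them characterizes exactly where G=0, so G is the negation of that disjunction.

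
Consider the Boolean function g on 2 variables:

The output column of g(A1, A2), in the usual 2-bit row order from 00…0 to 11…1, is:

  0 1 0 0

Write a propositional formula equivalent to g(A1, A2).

1 only at (0,1): NOT A1 AND A2.

g(A1, A2) = NOT A1 AND A2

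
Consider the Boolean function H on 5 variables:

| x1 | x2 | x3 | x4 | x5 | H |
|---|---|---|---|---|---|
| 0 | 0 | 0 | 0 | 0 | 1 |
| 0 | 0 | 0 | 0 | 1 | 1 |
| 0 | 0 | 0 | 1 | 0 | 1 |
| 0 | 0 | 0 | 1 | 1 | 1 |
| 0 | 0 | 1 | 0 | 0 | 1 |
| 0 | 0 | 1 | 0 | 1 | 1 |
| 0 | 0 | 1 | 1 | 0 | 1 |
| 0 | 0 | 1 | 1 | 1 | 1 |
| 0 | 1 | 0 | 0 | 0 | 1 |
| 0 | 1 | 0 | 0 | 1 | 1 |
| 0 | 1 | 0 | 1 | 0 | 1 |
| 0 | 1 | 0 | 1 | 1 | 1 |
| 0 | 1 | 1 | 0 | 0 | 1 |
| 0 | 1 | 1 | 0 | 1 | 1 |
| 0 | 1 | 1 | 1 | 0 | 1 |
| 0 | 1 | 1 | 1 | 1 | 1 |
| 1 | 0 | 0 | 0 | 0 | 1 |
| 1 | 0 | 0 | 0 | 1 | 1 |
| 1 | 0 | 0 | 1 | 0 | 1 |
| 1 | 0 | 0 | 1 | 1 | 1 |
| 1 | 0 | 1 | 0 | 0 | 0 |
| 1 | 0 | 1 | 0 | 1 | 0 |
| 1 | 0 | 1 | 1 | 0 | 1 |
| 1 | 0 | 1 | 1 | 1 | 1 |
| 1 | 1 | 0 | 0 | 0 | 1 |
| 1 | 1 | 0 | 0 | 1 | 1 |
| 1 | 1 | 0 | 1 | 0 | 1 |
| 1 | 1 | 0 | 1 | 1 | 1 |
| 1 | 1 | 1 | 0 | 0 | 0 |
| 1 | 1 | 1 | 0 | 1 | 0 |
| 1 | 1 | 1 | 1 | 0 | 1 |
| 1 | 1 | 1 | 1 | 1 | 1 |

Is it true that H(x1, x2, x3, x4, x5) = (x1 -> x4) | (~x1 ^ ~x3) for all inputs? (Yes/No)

Yes

Check the formula against H row by row:
  x1=0, x2=0, x3=0, x4=0, x5=0: formula gives 1, H = 1 ✓
  x1=0, x2=0, x3=0, x4=0, x5=1: formula gives 1, H = 1 ✓
  x1=0, x2=0, x3=0, x4=1, x5=0: formula gives 1, H = 1 ✓
  x1=0, x2=0, x3=0, x4=1, x5=1: formula gives 1, H = 1 ✓
  …and likewise for the remaining 28 rows.
All 32 rows match — the expression computes H exactly.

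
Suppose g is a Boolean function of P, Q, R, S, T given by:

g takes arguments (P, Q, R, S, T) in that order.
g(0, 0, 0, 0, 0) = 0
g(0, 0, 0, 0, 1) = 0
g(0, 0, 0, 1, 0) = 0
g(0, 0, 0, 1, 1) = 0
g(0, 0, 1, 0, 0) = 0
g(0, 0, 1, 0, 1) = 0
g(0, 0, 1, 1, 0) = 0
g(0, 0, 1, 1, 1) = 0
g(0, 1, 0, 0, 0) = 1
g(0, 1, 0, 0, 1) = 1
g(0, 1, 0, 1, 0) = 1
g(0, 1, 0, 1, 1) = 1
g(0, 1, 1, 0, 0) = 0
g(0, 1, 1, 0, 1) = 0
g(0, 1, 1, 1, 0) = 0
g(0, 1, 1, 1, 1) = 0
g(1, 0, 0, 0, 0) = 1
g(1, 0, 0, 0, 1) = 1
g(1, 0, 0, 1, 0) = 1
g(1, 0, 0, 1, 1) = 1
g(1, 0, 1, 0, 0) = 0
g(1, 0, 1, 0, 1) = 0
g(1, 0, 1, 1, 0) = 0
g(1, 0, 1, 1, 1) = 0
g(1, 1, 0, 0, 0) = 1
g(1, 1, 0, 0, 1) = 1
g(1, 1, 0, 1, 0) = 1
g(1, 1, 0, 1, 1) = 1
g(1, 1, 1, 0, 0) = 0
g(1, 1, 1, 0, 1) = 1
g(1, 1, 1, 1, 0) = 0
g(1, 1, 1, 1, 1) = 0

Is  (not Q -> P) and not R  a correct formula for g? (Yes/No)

Evaluate (not Q -> P) and not R on each row and compare to g:
  P=0, Q=0, R=0, S=0, T=0: formula gives 0, g = 0 ✓
  P=0, Q=0, R=0, S=0, T=1: formula gives 0, g = 0 ✓
  P=0, Q=0, R=0, S=1, T=0: formula gives 0, g = 0 ✓
  P=0, Q=0, R=0, S=1, T=1: formula gives 0, g = 0 ✓
  …
  P=1, Q=1, R=1, S=0, T=1: formula gives 0, but g = 1 ✗
Since they disagree at (1,1,1,0,1), the expression is not a correct formula for g.

No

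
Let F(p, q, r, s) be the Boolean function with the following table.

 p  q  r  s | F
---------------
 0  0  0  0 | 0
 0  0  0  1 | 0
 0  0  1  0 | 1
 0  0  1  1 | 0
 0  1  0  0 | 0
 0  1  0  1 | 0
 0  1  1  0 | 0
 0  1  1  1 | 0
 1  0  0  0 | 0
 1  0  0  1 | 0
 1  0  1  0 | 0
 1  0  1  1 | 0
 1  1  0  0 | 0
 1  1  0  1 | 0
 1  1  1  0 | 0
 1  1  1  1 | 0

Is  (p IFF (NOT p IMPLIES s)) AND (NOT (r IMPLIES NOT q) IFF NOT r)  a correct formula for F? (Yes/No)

No

Evaluate (p IFF (NOT p IMPLIES s)) AND (NOT (r IMPLIES NOT q) IFF NOT r) on each row and compare to F:
  p=0, q=0, r=0, s=0: formula gives 0, F = 0 ✓
  p=0, q=0, r=0, s=1: formula gives 0, F = 0 ✓
  p=0, q=0, r=1, s=0: formula gives 1, F = 1 ✓
  p=0, q=0, r=1, s=1: formula gives 0, F = 0 ✓
  …
  p=1, q=0, r=1, s=0: formula gives 1, but F = 0 ✗
Since they disagree at (1,0,1,0), the expression is not a correct formula for F.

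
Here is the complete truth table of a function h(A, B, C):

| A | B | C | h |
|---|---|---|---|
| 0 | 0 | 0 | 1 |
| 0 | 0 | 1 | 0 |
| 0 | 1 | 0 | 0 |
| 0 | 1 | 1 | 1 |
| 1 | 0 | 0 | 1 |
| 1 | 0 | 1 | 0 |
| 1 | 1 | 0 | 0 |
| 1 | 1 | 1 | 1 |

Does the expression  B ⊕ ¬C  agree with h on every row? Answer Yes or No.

Yes

Test each input against both h and the formula:
  A=0, B=0, C=0: formula gives 1, h = 1 ✓
  A=0, B=0, C=1: formula gives 0, h = 0 ✓
  A=0, B=1, C=0: formula gives 0, h = 0 ✓
  A=0, B=1, C=1: formula gives 1, h = 1 ✓
  A=1, B=0, C=0: formula gives 1, h = 1 ✓
  … (the remaining 3 rows also agree.)
No disagreement on any input; they are logically equivalent.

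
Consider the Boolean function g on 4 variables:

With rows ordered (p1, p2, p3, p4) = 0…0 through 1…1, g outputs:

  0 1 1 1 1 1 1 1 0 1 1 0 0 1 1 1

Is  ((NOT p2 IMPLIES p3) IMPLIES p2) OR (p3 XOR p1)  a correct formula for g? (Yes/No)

Test each input against both g and the formula:
  p1=0, p2=0, p3=0, p4=0: formula gives 1, but g = 0 ✗
Since they disagree at (0,0,0,0), the expression is not a correct formula for g.

No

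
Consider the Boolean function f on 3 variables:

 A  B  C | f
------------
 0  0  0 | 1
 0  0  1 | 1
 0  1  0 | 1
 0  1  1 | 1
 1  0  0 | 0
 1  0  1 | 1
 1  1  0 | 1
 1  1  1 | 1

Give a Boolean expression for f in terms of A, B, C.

f(A, B, C) = ¬((A ∧ ¬B) ∧ ¬C)

Only row (1,0,0) gives 0. So f is 1 everywhere except there — the complement of the minterm A·¬B·¬C.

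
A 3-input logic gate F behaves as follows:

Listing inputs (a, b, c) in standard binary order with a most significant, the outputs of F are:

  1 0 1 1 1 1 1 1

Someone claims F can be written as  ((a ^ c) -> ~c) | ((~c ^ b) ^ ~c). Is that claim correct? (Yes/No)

Yes

Check the formula against F row by row:
  a=0, b=0, c=0: formula gives 1, F = 1 ✓
  a=0, b=0, c=1: formula gives 0, F = 0 ✓
  a=0, b=1, c=0: formula gives 1, F = 1 ✓
  a=0, b=1, c=1: formula gives 1, F = 1 ✓
  a=1, b=0, c=0: formula gives 1, F = 1 ✓
  … (the remaining 3 rows also agree.)
All 8 rows match — the expression computes F exactly.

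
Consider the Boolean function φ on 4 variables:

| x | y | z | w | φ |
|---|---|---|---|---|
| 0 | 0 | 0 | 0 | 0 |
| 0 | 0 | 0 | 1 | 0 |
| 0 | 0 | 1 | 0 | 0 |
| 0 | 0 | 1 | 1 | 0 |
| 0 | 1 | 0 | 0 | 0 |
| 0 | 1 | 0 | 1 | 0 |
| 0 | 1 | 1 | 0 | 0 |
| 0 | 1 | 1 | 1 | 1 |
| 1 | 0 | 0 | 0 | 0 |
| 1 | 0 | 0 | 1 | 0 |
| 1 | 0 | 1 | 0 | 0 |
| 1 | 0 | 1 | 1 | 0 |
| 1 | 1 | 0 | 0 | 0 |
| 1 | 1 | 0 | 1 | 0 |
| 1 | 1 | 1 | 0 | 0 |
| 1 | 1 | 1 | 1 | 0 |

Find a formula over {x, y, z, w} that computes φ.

φ is 1 on exactly one input, (0,1,1,1), whose minterm is ¬x·y·z·w. So φ is just that conjunction.

φ(x, y, z, w) = ((~x & y) & z) & w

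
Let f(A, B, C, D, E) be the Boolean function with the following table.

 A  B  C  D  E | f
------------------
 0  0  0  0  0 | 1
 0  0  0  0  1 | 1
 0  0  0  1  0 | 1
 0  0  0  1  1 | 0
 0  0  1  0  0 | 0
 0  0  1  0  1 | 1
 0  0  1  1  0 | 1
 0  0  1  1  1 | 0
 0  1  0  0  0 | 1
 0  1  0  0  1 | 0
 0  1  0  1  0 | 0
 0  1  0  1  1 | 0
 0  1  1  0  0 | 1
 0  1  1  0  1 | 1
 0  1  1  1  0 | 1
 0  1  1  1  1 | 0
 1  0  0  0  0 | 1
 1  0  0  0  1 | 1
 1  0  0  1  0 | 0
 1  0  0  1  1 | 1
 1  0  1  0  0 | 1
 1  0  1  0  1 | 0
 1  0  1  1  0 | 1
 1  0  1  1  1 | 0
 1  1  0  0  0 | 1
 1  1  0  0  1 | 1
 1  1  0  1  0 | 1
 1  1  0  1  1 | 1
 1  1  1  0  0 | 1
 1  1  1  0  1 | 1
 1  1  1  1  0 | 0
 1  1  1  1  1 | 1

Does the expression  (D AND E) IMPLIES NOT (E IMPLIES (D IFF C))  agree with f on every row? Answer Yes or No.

Evaluate (D AND E) IMPLIES NOT (E IMPLIES (D IFF C)) on each row and compare to f:
  A=0, B=0, C=0, D=0, E=0: formula gives 1, f = 1 ✓
  A=0, B=0, C=0, D=0, E=1: formula gives 1, f = 1 ✓
  A=0, B=0, C=0, D=1, E=0: formula gives 1, f = 1 ✓
  A=0, B=0, C=0, D=1, E=1: formula gives 1, but f = 0 ✗
Since they disagree at (0,0,0,1,1), the expression is not a correct formula for f.

No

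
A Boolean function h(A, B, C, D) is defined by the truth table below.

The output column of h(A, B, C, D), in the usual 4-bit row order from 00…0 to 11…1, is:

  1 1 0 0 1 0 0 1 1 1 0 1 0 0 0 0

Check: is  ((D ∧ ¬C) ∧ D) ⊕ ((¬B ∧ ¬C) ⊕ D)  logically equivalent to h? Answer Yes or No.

No

Evaluate ((D ∧ ¬C) ∧ D) ⊕ ((¬B ∧ ¬C) ⊕ D) on each row and compare to h:
  A=0, B=0, C=0, D=0: formula gives 1, h = 1 ✓
  A=0, B=0, C=0, D=1: formula gives 1, h = 1 ✓
  A=0, B=0, C=1, D=0: formula gives 0, h = 0 ✓
  A=0, B=0, C=1, D=1: formula gives 1, but h = 0 ✗
A single disagreement suffices: at (0,0,1,1) they differ, so the formula does not compute h.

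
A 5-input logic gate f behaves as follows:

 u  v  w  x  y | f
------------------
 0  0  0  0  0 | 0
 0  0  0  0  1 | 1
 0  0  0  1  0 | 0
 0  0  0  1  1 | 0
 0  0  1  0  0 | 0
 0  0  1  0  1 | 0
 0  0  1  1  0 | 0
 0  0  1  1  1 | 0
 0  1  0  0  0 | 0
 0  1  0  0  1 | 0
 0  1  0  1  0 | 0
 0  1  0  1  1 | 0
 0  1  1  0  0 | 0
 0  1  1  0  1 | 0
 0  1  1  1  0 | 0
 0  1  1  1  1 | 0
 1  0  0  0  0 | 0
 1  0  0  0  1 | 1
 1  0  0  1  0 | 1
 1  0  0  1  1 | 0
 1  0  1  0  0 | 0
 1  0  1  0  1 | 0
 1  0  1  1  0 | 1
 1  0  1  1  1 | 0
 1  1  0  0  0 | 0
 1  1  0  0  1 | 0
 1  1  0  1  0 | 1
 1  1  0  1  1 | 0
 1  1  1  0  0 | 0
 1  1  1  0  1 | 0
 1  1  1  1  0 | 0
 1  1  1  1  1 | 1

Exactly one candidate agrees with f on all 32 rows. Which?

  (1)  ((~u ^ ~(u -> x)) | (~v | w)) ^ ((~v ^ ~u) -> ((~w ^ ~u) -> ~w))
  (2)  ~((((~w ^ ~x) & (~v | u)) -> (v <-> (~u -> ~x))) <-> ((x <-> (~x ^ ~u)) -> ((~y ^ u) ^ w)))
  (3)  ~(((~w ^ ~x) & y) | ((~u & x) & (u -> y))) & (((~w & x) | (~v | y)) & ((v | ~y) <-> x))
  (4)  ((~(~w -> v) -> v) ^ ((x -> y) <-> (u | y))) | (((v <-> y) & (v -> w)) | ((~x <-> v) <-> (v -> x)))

3

(1): at (0,0,0,0,1) it gives 0, but f = 1 — eliminated.
(2): at (0,0,0,1,1) it gives 1, but f = 0 — eliminated.
(4): at (0,0,0,0,0) it gives 1, but f = 0 — eliminated.
(3) is the remaining candidate, and it agrees with f on all 32 inputs.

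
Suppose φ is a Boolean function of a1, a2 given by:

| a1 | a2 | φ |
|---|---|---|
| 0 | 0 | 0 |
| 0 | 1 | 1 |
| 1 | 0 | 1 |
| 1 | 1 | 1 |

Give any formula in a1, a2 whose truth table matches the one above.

φ(a1, a2) = ~(~a1 & ~a2)

φ is 0 on exactly one input, (0,0), whose minterm is ¬a1·¬a2. So φ is the negation of that single conjunction.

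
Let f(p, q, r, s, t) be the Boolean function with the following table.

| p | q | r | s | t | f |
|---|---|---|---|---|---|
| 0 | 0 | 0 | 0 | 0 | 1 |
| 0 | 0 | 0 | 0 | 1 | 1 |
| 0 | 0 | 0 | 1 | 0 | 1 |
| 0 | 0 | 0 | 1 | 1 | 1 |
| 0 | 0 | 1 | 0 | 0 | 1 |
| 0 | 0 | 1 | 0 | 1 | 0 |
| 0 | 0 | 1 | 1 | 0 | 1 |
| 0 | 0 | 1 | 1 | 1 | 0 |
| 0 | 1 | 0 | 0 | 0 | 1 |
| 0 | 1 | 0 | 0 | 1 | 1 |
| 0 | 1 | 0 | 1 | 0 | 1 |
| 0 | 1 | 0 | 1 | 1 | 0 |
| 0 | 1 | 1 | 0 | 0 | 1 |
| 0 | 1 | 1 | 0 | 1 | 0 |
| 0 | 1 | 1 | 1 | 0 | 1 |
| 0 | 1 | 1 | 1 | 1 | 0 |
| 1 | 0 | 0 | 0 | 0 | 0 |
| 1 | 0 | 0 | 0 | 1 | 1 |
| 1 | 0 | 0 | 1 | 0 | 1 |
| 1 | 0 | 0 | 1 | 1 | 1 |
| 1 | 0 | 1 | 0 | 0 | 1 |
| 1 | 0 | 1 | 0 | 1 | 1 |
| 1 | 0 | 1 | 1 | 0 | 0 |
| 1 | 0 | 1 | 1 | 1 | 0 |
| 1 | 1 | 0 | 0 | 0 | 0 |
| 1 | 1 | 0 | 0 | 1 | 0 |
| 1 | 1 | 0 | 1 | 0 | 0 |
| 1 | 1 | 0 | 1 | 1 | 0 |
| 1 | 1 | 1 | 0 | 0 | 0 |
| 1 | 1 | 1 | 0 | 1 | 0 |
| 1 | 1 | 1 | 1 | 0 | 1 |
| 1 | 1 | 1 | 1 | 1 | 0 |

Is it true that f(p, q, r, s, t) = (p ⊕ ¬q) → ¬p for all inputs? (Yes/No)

Check the formula against f row by row:
  p=0, q=0, r=0, s=0, t=0: formula gives 1, f = 1 ✓
  p=0, q=0, r=0, s=0, t=1: formula gives 1, f = 1 ✓
  p=0, q=0, r=0, s=1, t=0: formula gives 1, f = 1 ✓
  p=0, q=0, r=0, s=1, t=1: formula gives 1, f = 1 ✓
  …
  p=0, q=0, r=1, s=0, t=1: formula gives 1, but f = 0 ✗
Since they disagree at (0,0,1,0,1), the expression is not a correct formula for f.

No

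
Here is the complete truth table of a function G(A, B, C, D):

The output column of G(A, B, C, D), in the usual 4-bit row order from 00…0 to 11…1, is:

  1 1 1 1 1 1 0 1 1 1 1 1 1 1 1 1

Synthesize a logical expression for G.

G(A, B, C, D) = ¬(((¬A ∧ B) ∧ C) ∧ ¬D)

G is 0 on exactly one input, (0,1,1,0), whose minterm is ¬A·B·C·¬D. So G is the negation of that single conjunction.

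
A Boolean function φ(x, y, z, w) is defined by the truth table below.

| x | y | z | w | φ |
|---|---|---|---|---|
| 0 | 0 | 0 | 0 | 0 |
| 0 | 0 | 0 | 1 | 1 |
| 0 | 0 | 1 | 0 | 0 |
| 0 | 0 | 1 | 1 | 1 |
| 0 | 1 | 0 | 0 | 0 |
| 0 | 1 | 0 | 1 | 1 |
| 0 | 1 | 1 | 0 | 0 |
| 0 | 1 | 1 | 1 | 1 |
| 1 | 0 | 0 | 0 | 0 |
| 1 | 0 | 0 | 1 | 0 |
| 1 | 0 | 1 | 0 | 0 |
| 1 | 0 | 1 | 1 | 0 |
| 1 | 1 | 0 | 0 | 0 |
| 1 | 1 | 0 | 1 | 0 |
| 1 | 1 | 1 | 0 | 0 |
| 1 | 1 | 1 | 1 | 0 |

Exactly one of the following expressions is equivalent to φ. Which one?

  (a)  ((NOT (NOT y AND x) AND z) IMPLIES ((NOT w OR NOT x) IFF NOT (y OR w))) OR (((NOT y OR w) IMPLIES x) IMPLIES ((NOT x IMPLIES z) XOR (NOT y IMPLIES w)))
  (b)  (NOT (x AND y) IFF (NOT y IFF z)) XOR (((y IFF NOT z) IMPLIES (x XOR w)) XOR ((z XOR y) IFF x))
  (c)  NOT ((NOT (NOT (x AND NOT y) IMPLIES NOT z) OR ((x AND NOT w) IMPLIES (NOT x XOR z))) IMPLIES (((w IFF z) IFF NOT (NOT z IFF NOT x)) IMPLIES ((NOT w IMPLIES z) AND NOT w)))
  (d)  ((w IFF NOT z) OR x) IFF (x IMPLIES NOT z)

(a) disagrees with φ on (0,0,0,0) (formula → 1, table → 0); rule it out.
(b) disagrees with φ on (0,0,0,1) (formula → 0, table → 1); rule it out.
(d) disagrees with φ on (0,0,1,0) (formula → 1, table → 0); rule it out.
Only (c) survives; checking it on all 16 rows confirms it matches φ.

c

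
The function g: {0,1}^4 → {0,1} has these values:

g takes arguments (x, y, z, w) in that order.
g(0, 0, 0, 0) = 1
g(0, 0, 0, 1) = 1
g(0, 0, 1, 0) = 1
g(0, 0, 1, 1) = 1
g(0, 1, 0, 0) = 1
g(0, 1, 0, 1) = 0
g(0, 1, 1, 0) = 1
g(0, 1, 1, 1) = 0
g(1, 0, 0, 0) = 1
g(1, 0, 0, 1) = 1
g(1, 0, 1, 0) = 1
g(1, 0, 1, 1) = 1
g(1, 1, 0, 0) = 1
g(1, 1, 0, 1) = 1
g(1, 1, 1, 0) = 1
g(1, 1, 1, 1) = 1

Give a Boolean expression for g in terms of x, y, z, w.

g(x, y, z, w) = NOT ((((NOT x AND y) AND NOT z) AND w) OR (((NOT x AND y) AND z) AND w))

g is 0 on only 2 rows — (0,1,0,1), (0,1,1,1). Writing each as a minterm (¬x·y·¬z·w, ¬x·y·z·w) and OR-ing them characterizes exactly where g=0, so g is the negation of that disjunction.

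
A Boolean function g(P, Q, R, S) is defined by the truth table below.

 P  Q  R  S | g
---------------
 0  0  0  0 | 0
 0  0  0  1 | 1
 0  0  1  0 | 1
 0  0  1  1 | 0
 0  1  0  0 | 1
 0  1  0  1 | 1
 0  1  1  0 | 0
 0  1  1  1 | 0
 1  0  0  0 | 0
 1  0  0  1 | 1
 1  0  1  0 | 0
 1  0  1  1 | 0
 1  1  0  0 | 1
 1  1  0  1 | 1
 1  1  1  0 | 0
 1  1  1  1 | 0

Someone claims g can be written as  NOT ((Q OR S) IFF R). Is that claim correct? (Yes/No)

Test each input against both g and the formula:
  P=0, Q=0, R=0, S=0: formula gives 0, g = 0 ✓
  P=0, Q=0, R=0, S=1: formula gives 1, g = 1 ✓
  P=0, Q=0, R=1, S=0: formula gives 1, g = 1 ✓
  P=0, Q=0, R=1, S=1: formula gives 0, g = 0 ✓
  …
  P=1, Q=0, R=1, S=0: formula gives 1, but g = 0 ✗
Since they disagree at (1,0,1,0), the expression is not a correct formula for g.

No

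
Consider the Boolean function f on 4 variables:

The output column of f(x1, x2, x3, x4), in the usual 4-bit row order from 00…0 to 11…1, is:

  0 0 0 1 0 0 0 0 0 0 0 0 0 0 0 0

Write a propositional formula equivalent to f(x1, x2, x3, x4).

f(x1, x2, x3, x4) = ((not x1 and not x2) and x3) and x4

Only row (0,0,1,1) gives 1. That row's minterm ¬x1·¬x2·x3·x4 is f directly.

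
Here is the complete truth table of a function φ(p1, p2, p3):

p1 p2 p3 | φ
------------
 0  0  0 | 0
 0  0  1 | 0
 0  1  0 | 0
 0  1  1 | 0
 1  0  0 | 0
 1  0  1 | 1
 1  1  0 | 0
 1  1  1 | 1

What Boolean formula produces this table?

The 1-rows are (1,0,1), (1,1,1). Each contributes one minterm — p1·¬p2·p3; p1·p2·p3 — and their disjunction is a sum-of-products form of φ.

φ(p1, p2, p3) = ((p1 ∧ ¬p2) ∧ p3) ∨ ((p1 ∧ p2) ∧ p3)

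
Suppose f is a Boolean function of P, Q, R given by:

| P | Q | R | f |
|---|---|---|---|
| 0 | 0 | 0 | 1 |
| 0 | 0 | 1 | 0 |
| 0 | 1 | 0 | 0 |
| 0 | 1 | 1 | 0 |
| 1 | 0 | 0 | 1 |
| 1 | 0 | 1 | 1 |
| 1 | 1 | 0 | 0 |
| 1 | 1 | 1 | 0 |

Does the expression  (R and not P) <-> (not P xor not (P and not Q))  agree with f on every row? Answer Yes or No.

No

Test each input against both f and the formula:
  P=0, Q=0, R=0: formula gives 1, f = 1 ✓
  P=0, Q=0, R=1: formula gives 0, f = 0 ✓
  P=0, Q=1, R=0: formula gives 1, but f = 0 ✗
Row (0,1,0) is a counterexample, so the formula is not equivalent to f.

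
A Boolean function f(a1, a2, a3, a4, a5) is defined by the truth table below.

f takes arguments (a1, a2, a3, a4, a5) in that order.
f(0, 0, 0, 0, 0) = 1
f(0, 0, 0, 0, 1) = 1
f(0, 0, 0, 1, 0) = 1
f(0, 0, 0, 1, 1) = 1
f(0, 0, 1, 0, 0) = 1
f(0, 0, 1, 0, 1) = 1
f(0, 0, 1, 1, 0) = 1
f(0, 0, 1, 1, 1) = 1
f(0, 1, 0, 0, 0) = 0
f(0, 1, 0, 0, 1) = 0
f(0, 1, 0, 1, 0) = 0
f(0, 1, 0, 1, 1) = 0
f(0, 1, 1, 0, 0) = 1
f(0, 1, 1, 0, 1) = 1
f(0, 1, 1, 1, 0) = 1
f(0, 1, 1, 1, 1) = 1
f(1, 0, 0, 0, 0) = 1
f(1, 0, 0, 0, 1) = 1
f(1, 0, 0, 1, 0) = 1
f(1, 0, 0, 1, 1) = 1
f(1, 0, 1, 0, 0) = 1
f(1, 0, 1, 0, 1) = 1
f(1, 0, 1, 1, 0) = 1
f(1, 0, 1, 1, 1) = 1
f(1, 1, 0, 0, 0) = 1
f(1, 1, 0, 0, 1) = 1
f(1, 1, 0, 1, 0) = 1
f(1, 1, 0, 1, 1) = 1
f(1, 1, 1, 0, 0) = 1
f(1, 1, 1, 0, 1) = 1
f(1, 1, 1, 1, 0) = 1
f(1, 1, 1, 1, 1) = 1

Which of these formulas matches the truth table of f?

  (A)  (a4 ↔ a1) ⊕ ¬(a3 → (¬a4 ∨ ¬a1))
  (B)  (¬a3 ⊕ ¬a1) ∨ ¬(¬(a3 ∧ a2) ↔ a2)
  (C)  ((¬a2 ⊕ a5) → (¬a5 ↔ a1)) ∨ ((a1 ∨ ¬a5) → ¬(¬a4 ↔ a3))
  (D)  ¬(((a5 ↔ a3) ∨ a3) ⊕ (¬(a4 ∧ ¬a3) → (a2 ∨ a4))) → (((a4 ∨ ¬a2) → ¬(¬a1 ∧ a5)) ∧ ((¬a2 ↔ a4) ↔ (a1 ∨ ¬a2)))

(A): at (0,0,0,1,0) it gives 0, but f = 1 — eliminated.
(C): at (0,0,0,1,0) it gives 0, but f = 1 — eliminated.
(D): at (0,0,0,0,1) it gives 0, but f = 1 — eliminated.
That leaves (B). Evaluating it on every row reproduces the table of f exactly.

B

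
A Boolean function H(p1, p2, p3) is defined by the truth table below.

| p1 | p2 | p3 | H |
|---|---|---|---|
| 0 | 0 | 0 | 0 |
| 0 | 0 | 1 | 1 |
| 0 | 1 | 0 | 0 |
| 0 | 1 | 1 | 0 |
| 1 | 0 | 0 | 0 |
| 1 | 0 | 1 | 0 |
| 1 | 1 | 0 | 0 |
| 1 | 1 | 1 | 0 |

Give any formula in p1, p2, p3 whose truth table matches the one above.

H(p1, p2, p3) = (not p1 and not p2) and p3

Only row (0,0,1) gives 1. That row's minterm ¬p1·¬p2·p3 is H directly.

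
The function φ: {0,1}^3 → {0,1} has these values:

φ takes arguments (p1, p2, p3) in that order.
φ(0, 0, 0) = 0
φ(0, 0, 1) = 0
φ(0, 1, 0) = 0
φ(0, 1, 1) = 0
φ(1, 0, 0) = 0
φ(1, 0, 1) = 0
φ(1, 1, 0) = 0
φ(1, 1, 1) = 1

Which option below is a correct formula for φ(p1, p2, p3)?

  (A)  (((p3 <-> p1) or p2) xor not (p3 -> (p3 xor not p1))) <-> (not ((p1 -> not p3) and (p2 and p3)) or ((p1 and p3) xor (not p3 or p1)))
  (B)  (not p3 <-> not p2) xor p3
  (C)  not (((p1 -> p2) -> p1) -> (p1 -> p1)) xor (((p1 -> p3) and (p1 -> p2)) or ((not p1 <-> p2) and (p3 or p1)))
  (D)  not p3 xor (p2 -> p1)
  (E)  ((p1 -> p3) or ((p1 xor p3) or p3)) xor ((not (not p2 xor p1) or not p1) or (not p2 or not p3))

(A) fails at (0,0,0): the formula yields 1, φ is 0.
(B) fails at (0,0,0): the formula yields 1, φ is 0.
(C) fails at (0,0,0): the formula yields 1, φ is 0.
(D) fails at (0,0,1): the formula yields 1, φ is 0.
That leaves (E). Evaluating it on every row reproduces the table of φ exactly.

E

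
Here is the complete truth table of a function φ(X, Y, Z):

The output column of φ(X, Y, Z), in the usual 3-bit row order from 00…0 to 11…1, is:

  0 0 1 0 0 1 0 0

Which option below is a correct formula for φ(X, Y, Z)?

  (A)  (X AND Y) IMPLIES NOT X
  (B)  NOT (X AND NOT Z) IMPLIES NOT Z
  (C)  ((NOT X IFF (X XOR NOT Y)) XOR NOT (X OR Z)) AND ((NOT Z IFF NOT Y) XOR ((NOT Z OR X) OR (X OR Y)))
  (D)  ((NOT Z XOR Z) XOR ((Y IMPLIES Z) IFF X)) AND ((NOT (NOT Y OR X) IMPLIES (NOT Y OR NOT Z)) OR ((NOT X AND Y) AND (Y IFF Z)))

(A): at (0,0,0) it gives 1, but φ = 0 — eliminated.
(B): at (0,0,0) it gives 1, but φ = 0 — eliminated.
(D): at (0,0,0) it gives 1, but φ = 0 — eliminated.
Only (C) survives; checking it on all 8 rows confirms it matches φ.

C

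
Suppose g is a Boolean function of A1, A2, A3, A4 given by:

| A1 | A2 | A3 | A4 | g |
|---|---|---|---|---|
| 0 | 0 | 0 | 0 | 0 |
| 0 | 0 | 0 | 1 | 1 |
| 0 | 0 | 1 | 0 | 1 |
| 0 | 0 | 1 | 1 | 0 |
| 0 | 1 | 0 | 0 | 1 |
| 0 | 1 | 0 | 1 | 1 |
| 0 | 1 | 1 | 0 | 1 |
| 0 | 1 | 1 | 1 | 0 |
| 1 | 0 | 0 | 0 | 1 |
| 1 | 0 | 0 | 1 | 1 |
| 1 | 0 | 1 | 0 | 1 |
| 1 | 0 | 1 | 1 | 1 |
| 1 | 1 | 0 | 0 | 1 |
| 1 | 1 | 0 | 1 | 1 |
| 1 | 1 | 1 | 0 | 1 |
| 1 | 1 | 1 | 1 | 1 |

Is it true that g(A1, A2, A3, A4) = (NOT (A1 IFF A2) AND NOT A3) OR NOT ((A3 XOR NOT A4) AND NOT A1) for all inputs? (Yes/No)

Yes

Test each input against both g and the formula:
  A1=0, A2=0, A3=0, A4=0: formula gives 0, g = 0 ✓
  A1=0, A2=0, A3=0, A4=1: formula gives 1, g = 1 ✓
  A1=0, A2=0, A3=1, A4=0: formula gives 1, g = 1 ✓
  A1=0, A2=0, A3=1, A4=1: formula gives 0, g = 0 ✓
  …and likewise for the remaining 12 rows.
All 16 rows match — the expression computes g exactly.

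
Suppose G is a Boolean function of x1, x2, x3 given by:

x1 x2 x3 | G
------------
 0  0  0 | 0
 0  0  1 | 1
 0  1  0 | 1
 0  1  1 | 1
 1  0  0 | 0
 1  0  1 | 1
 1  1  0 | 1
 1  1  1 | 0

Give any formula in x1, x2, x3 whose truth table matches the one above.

G(x1, x2, x3) = NOT ((((NOT x1 AND NOT x2) AND NOT x3) OR ((x1 AND NOT x2) AND NOT x3)) OR ((x1 AND x2) AND x3))

There are just 3 zero rows: (0,0,0), (1,0,0), (1,1,1). Their minterms are ¬x1·¬x2·¬x3, x1·¬x2·¬x3, x1·x2·x3; the OR of those covers precisely the 0-outputs, and negating it yields G.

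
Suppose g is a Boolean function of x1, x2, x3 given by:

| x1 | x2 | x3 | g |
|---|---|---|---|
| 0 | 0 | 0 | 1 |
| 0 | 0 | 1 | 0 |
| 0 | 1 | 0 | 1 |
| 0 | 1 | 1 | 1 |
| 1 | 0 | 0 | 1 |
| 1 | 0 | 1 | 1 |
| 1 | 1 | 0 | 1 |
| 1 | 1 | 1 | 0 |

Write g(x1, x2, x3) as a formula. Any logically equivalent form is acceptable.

The 0-rows are (0,0,1), (1,1,1). Take each as a conjunction (¬x1·¬x2·x3, x1·x2·x3), form their disjunction, and complement — that gives a formula that is 1 everywhere g is.

g(x1, x2, x3) = ~(((~x1 & ~x2) & x3) | ((x1 & x2) & x3))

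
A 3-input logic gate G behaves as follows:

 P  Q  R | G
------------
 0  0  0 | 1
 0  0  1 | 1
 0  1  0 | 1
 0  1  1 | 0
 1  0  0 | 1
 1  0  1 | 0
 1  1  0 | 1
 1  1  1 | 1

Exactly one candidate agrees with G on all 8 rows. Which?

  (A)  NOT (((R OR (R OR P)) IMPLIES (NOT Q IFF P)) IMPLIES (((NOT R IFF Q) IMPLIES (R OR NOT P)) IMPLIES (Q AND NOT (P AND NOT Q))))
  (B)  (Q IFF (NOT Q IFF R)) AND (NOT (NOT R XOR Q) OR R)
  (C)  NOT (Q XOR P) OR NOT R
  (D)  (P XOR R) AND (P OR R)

(A): at (0,0,1) it gives 0, but G = 1 — eliminated.
(B): at (0,0,0) it gives 0, but G = 1 — eliminated.
(D): at (0,0,0) it gives 0, but G = 1 — eliminated.
Only (C) survives; checking it on all 8 rows confirms it matches G.

C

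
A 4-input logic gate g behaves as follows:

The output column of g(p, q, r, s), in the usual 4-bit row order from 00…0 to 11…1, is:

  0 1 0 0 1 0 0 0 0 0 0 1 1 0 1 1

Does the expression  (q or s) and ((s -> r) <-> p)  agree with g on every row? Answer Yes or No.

Evaluate (q or s) and ((s -> r) <-> p) on each row and compare to g:
  p=0, q=0, r=0, s=0: formula gives 0, g = 0 ✓
  p=0, q=0, r=0, s=1: formula gives 1, g = 1 ✓
  p=0, q=0, r=1, s=0: formula gives 0, g = 0 ✓
  p=0, q=0, r=1, s=1: formula gives 0, g = 0 ✓
  p=0, q=1, r=0, s=0: formula gives 0, but g = 1 ✗
Since they disagree at (0,1,0,0), the expression is not a correct formula for g.

No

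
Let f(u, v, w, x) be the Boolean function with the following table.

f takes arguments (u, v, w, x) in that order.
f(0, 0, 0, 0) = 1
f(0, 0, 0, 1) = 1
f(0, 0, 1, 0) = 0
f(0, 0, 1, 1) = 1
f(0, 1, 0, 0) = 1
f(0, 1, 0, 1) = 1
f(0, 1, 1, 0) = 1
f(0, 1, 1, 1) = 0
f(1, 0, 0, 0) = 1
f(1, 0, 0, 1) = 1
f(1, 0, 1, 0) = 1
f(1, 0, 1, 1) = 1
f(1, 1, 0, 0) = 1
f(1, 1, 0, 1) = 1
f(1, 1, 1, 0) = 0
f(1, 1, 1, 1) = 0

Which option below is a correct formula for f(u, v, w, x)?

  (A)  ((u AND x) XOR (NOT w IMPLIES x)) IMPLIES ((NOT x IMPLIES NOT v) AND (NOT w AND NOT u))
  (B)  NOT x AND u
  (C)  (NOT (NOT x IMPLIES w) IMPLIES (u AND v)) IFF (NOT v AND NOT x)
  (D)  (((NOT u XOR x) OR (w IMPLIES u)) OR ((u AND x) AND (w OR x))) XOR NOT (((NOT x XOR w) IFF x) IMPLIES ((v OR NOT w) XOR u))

(A) disagrees with f on (0,0,1,1) (formula → 0, table → 1); rule it out.
(B) disagrees with f on (0,0,0,0) (formula → 0, table → 1); rule it out.
(C) disagrees with f on (0,0,0,0) (formula → 0, table → 1); rule it out.
Only (D) survives; checking it on all 16 rows confirms it matches f.

D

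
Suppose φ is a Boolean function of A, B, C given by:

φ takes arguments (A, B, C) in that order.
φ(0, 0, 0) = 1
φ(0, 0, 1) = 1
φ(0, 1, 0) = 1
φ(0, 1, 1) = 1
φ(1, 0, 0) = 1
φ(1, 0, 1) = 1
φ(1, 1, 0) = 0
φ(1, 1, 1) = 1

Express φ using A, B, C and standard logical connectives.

Only row (1,1,0) gives 0. So φ is 1 everywhere except there — the complement of the minterm A·B·¬C.

φ(A, B, C) = not ((A and B) and not C)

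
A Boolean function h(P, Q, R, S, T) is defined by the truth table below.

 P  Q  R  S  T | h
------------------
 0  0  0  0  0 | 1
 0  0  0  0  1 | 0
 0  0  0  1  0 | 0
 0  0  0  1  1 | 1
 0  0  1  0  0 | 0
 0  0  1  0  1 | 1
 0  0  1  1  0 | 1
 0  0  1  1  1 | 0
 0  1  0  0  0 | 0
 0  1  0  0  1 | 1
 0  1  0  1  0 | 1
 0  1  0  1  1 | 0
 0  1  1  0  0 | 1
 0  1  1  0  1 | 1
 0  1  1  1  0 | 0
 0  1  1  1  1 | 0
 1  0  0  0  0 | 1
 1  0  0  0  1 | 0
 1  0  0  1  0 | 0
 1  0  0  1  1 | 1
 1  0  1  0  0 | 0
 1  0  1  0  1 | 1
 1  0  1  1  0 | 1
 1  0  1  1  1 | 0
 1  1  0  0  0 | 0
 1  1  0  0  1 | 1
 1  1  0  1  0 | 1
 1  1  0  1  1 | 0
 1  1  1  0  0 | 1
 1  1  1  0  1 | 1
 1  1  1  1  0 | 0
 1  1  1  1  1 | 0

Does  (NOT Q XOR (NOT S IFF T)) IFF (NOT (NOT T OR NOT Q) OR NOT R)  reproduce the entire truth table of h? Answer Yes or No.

Yes

Test each input against both h and the formula:
  P=0, Q=0, R=0, S=0, T=0: formula gives 1, h = 1 ✓
  P=0, Q=0, R=0, S=0, T=1: formula gives 0, h = 0 ✓
  P=0, Q=0, R=0, S=1, T=0: formula gives 0, h = 0 ✓
  P=0, Q=0, R=0, S=1, T=1: formula gives 1, h = 1 ✓
  … (the remaining 28 rows also agree.)
All 32 rows match — the expression computes h exactly.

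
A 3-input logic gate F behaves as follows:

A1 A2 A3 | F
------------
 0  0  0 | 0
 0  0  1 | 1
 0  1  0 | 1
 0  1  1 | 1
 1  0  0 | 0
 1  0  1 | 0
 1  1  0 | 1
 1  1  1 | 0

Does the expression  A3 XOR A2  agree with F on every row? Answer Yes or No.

Evaluate A3 XOR A2 on each row and compare to F:
  A1=0, A2=0, A3=0: formula gives 0, F = 0 ✓
  A1=0, A2=0, A3=1: formula gives 1, F = 1 ✓
  A1=0, A2=1, A3=0: formula gives 1, F = 1 ✓
  A1=0, A2=1, A3=1: formula gives 0, but F = 1 ✗
Since they disagree at (0,1,1), the expression is not a correct formula for F.

No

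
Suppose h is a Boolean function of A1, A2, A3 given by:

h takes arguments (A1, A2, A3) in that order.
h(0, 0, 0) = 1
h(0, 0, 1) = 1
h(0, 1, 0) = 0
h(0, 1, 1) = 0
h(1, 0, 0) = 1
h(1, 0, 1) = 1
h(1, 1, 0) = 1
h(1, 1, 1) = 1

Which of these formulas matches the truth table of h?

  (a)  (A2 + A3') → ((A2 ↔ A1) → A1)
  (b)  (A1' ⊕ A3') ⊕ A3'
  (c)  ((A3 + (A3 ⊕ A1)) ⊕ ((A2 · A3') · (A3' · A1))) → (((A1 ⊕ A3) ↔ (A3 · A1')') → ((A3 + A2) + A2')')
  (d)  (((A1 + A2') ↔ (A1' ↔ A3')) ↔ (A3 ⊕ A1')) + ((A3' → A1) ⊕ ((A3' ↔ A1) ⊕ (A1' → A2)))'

(a): at (0,0,0) it gives 0, but h = 1 — eliminated.
(b): at (0,1,0) it gives 1, but h = 0 — eliminated.
(c): at (0,1,0) it gives 1, but h = 0 — eliminated.
(d) is the remaining candidate, and it agrees with h on all 8 inputs.

d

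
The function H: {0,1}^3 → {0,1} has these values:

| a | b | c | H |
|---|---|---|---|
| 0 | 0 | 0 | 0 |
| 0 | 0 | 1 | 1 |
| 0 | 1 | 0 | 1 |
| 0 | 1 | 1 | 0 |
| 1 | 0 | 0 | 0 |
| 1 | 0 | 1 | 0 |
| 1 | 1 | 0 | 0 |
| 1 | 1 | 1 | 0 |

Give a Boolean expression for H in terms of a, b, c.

H(a, b, c) = ((NOT a AND NOT b) AND c) OR ((NOT a AND b) AND NOT c)

Collect the rows where H=1 — (0,0,1), (0,1,0) — and write one minterm per row: ¬a·¬b·c, ¬a·b·¬c. Their union (logical OR) reproduces the table exactly.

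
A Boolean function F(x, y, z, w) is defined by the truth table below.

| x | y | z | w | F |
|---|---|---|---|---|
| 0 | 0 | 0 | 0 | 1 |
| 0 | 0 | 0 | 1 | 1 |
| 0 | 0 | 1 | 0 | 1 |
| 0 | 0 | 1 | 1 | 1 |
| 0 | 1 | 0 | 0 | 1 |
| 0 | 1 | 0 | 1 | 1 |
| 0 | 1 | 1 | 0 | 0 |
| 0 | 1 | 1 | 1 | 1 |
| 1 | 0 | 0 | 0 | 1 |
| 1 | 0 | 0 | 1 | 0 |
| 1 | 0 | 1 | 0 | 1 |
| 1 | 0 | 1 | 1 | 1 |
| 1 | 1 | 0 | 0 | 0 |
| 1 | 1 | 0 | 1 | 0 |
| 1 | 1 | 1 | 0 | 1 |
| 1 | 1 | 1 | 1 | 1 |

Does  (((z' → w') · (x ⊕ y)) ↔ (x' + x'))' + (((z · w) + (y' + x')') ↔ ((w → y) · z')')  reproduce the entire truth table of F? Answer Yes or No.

Check the formula against F row by row:
  x=0, y=0, z=0, w=0: formula gives 1, F = 1 ✓
  x=0, y=0, z=0, w=1: formula gives 1, F = 1 ✓
  x=0, y=0, z=1, w=0: formula gives 1, F = 1 ✓
  x=0, y=0, z=1, w=1: formula gives 1, F = 1 ✓
  … (the remaining 12 rows also agree.)
No disagreement on any input; they are logically equivalent.

Yes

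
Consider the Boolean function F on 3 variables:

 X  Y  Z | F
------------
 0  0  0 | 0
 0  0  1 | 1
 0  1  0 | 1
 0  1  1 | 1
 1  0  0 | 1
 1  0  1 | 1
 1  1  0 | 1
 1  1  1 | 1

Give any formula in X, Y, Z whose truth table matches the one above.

F(X, Y, Z) = (X ∨ Y) ∨ Z

The output is 1 whenever at least one input is 1 — the OR of all inputs.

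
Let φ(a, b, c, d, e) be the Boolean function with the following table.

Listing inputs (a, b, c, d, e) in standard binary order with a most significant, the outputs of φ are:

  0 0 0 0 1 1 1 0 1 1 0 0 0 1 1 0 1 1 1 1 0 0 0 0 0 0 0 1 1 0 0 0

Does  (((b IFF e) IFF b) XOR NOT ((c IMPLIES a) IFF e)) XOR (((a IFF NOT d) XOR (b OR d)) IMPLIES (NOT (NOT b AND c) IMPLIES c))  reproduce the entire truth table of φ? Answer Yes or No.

No

Evaluate (((b IFF e) IFF b) XOR NOT ((c IMPLIES a) IFF e)) XOR (((a IFF NOT d) XOR (b OR d)) IMPLIES (NOT (NOT b AND c) IMPLIES c)) on each row and compare to φ:
  a=0, b=0, c=0, d=0, e=0: formula gives 0, φ = 0 ✓
  a=0, b=0, c=0, d=0, e=1: formula gives 0, φ = 0 ✓
  a=0, b=0, c=0, d=1, e=0: formula gives 0, φ = 0 ✓
  a=0, b=0, c=0, d=1, e=1: formula gives 0, φ = 0 ✓
  …
  a=0, b=0, c=1, d=1, e=1: formula gives 1, but φ = 0 ✗
Since they disagree at (0,0,1,1,1), the expression is not a correct formula for φ.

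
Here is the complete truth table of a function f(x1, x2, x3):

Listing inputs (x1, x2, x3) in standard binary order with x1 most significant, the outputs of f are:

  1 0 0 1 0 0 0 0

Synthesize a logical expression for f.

Collect the rows where f=1 — (0,0,0), (0,1,1) — and write one minterm per row: ¬x1·¬x2·¬x3, ¬x1·x2·x3. Their union (logical OR) reproduces the table exactly.

f(x1, x2, x3) = ((x1' · x2') · x3') + ((x1' · x2) · x3)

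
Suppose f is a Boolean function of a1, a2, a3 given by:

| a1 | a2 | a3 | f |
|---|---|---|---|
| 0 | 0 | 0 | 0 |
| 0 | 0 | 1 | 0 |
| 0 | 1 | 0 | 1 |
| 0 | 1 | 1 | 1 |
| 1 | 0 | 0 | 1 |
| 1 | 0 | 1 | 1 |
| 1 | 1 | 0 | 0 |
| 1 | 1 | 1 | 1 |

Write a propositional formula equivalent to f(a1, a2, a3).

The 0-rows are (0,0,0), (0,0,1), (1,1,0). Take each as a conjunction (¬a1·¬a2·¬a3, ¬a1·¬a2·a3, a1·a2·¬a3), form their disjunction, and complement — that gives a formula that is 1 everywhere f is.

f(a1, a2, a3) = ((((a1' · a2') · a3') + ((a1' · a2') · a3)) + ((a1 · a2) · a3'))'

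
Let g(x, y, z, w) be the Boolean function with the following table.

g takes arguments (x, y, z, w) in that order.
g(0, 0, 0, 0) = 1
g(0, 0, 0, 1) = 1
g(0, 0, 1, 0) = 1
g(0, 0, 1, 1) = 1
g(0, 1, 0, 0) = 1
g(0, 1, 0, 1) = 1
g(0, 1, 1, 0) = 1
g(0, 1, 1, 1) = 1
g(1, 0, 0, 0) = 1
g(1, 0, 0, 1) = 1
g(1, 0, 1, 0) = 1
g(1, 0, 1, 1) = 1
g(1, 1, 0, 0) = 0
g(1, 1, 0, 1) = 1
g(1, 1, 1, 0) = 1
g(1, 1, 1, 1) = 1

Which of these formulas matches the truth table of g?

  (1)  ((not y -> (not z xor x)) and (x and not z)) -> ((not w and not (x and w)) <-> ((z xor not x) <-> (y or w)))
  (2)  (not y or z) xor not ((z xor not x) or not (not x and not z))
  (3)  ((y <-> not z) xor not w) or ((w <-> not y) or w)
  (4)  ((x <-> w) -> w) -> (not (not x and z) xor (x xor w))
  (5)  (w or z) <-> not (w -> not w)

(2): at (0,1,0,0) it gives 0, but g = 1 — eliminated.
(3): at (0,0,1,0) it gives 0, but g = 1 — eliminated.
(4): at (0,0,0,1) it gives 0, but g = 1 — eliminated.
(5): at (0,0,1,0) it gives 0, but g = 1 — eliminated.
Only (1) survives; checking it on all 16 rows confirms it matches g.

1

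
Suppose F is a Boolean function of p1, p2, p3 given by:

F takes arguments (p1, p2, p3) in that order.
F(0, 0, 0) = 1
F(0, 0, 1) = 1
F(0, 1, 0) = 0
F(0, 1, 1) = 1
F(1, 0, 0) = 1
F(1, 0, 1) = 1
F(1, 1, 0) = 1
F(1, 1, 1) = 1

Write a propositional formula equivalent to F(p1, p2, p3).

F is 0 on exactly one input, (0,1,0), whose minterm is ¬p1·p2·¬p3. So F is the negation of that single conjunction.

F(p1, p2, p3) = NOT ((NOT p1 AND p2) AND NOT p3)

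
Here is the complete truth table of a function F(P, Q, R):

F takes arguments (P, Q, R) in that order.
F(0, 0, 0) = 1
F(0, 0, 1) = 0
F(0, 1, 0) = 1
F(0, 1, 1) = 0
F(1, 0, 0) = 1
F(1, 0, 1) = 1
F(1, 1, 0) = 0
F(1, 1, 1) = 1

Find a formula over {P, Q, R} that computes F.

F(P, Q, R) = ((((P' · Q') · R) + ((P' · Q) · R)) + ((P · Q) · R'))'

F is 0 on only 3 rows — (0,0,1), (0,1,1), (1,1,0). Writing each as a minterm (¬P·¬Q·R, ¬P·Q·R, P·Q·¬R) and OR-ing them characterizes exactly where F=0, so F is the negation of that disjunction.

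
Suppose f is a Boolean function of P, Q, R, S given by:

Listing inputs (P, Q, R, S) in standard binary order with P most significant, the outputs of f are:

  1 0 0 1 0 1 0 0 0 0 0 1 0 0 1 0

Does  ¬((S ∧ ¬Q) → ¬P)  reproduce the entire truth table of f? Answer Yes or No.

Test each input against both f and the formula:
  P=0, Q=0, R=0, S=0: formula gives 0, but f = 1 ✗
Row (0,0,0,0) is a counterexample, so the formula is not equivalent to f.

No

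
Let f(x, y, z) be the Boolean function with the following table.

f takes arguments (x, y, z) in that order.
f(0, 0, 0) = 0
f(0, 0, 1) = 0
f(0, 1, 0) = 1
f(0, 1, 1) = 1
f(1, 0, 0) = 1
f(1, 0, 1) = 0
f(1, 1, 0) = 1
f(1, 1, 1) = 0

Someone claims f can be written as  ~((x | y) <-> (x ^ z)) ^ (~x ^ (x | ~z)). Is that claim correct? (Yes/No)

Evaluate ~((x | y) <-> (x ^ z)) ^ (~x ^ (x | ~z)) on each row and compare to f:
  x=0, y=0, z=0: formula gives 0, f = 0 ✓
  x=0, y=0, z=1: formula gives 0, f = 0 ✓
  x=0, y=1, z=0: formula gives 1, f = 1 ✓
  x=0, y=1, z=1: formula gives 1, f = 1 ✓
  x=1, y=0, z=0: formula gives 1, f = 1 ✓
  … (the remaining 3 rows also agree.)
All 8 rows match — the expression computes f exactly.

Yes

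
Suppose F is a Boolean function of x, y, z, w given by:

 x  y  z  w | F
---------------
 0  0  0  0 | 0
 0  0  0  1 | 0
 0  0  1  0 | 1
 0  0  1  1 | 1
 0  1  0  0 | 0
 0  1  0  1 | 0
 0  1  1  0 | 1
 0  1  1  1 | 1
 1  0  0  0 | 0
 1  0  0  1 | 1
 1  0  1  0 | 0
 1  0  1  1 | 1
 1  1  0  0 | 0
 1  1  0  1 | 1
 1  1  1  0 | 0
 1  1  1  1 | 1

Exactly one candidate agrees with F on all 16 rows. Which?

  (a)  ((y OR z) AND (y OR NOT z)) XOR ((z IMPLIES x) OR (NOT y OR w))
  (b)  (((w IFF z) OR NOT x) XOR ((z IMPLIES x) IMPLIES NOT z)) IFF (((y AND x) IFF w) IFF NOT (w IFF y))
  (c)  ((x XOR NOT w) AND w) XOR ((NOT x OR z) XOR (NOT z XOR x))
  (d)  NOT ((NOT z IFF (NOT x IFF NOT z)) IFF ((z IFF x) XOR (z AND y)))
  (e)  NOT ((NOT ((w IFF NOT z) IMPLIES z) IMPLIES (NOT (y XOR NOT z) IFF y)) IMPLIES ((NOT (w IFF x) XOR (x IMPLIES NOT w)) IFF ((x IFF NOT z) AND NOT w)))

c

(a) fails at (0,0,0,0): the formula yields 1, F is 0.
(b) fails at (0,0,0,0): the formula yields 1, F is 0.
(d) fails at (0,1,1,0): the formula yields 0, F is 1.
(e) fails at (0,0,0,0): the formula yields 1, F is 0.
That leaves (c). Evaluating it on every row reproduces the table of F exactly.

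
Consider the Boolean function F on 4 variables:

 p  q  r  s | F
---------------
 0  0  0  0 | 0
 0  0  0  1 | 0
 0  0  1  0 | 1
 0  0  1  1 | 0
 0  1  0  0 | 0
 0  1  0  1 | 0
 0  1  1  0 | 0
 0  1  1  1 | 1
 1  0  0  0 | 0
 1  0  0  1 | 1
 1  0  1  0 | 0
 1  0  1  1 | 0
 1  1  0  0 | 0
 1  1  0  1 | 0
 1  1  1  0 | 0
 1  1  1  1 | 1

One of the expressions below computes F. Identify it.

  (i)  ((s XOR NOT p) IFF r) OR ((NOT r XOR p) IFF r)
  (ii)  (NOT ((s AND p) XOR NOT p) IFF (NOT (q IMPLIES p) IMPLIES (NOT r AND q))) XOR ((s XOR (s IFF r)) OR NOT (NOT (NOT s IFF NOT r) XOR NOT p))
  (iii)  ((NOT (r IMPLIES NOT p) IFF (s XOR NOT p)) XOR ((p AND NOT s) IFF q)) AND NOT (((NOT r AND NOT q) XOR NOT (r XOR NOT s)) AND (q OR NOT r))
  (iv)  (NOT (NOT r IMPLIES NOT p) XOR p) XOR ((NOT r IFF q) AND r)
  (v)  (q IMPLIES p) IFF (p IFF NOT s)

iii

(i) fails at (0,0,0,1): the formula yields 1, F is 0.
(ii) fails at (0,0,0,0): the formula yields 1, F is 0.
(iv) fails at (0,0,1,1): the formula yields 1, F is 0.
(v) fails at (0,0,0,1): the formula yields 1, F is 0.
That leaves (iii). Evaluating it on every row reproduces the table of F exactly.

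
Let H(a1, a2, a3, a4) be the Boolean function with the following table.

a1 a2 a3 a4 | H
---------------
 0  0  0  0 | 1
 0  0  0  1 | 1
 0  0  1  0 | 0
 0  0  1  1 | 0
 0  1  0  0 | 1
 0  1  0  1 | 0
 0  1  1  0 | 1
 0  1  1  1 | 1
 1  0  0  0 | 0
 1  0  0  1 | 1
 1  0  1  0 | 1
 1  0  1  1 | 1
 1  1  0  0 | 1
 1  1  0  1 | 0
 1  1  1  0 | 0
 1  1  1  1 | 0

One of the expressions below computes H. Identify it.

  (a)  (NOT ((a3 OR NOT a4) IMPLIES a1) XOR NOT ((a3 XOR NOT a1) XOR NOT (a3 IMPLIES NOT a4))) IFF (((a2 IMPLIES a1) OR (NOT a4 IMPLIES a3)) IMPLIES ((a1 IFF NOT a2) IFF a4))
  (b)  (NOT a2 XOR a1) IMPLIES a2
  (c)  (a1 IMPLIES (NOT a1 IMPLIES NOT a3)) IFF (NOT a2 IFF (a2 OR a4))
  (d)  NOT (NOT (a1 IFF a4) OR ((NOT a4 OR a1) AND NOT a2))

a

(b): at (0,0,0,0) it gives 0, but H = 1 — eliminated.
(c): at (0,0,0,0) it gives 0, but H = 1 — eliminated.
(d): at (0,0,0,0) it gives 0, but H = 1 — eliminated.
Only (a) survives; checking it on all 16 rows confirms it matches H.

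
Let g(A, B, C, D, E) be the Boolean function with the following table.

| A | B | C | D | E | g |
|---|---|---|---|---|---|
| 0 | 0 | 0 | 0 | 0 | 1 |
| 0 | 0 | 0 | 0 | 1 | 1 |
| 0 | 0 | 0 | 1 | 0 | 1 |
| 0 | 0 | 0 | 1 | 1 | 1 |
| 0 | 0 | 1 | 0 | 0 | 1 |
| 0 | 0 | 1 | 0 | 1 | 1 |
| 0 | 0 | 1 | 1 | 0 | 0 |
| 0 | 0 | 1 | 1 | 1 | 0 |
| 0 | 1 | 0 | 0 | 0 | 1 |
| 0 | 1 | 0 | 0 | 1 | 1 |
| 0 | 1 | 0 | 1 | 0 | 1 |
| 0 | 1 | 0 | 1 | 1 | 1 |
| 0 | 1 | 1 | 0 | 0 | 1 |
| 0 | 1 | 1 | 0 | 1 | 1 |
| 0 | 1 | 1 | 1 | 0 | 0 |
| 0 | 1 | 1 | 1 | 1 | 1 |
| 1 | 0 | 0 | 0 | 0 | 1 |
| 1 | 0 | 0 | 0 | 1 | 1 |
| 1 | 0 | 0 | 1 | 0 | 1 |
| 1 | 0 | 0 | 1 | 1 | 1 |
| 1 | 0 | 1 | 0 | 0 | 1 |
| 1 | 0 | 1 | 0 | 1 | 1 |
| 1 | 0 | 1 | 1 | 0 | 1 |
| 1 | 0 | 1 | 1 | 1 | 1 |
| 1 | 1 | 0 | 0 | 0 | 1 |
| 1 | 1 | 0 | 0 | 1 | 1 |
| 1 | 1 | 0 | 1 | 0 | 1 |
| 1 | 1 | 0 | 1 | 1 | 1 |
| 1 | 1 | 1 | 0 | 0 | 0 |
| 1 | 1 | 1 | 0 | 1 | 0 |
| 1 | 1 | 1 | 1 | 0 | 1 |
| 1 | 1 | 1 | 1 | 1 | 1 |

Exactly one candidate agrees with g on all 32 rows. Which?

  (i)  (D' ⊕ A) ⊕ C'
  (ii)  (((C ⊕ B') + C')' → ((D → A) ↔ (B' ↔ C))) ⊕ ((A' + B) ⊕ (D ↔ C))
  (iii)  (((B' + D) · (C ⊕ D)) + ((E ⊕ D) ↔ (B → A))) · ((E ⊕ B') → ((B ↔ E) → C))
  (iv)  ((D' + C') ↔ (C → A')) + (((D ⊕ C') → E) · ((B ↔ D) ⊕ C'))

(i) fails at (0,0,0,0,0): the formula yields 0, g is 1.
(ii) fails at (0,0,0,1,0): the formula yields 0, g is 1.
(iii) fails at (0,0,0,0,0): the formula yields 0, g is 1.
Only (iv) survives; checking it on all 32 rows confirms it matches g.

iv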